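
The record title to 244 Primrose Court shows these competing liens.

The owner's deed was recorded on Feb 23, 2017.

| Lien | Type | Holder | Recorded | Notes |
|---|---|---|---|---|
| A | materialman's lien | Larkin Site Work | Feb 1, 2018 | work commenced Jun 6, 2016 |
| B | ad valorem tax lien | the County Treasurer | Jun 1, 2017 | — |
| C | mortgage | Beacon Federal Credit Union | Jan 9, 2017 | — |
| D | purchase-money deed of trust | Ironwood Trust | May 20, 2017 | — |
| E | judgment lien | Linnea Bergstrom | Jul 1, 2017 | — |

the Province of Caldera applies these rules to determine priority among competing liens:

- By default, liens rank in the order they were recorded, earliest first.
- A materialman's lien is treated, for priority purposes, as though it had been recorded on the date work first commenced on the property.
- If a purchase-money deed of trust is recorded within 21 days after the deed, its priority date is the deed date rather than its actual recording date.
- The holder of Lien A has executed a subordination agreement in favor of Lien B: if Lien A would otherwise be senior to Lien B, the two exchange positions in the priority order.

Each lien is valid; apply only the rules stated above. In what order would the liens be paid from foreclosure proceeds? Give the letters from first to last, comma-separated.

Effective dates: A relates back to Jun 6, 2016 (work commenced); D was recorded 86 days after the deed — beyond 21 days — so no relation-back applies.
By effective date: A (Jun 6, 2016), C (Jan 9, 2017), D (May 20, 2017), B (Jun 1, 2017), E (Jul 1, 2017).
Because A would otherwise rank above B, the subordination swaps them.

B, C, D, A, E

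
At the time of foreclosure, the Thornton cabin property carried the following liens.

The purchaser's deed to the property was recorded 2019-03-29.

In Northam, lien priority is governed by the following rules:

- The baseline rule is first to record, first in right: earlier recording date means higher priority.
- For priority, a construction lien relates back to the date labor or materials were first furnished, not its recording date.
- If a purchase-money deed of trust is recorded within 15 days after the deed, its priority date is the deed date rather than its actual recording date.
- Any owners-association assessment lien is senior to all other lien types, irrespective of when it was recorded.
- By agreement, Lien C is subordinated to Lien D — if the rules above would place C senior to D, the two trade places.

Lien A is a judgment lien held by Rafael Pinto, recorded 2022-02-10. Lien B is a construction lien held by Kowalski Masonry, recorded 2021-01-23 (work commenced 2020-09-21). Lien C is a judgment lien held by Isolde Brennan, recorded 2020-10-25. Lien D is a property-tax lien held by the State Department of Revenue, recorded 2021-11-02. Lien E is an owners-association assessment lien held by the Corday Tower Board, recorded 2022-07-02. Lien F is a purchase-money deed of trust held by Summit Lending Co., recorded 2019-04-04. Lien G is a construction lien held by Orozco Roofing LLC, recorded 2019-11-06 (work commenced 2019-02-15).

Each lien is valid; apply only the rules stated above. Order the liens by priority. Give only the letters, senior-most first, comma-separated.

First, effective dates: B relates back to 2020-09-21 (work commenced); F was recorded within the 15-day window, so its effective date is the deed date 2019-03-29; G relates back to 2019-02-15 (work commenced).
As an owners-association assessment lien, E is senior to every other lien.
Among the remaining liens, by effective date: G (2019-02-15), F (2019-03-29), B (2020-09-21), C (2020-10-25), D (2021-11-02), A (2022-02-10).
C is senior to D before the subordination, so the two trade places.

E, G, F, B, D, C, A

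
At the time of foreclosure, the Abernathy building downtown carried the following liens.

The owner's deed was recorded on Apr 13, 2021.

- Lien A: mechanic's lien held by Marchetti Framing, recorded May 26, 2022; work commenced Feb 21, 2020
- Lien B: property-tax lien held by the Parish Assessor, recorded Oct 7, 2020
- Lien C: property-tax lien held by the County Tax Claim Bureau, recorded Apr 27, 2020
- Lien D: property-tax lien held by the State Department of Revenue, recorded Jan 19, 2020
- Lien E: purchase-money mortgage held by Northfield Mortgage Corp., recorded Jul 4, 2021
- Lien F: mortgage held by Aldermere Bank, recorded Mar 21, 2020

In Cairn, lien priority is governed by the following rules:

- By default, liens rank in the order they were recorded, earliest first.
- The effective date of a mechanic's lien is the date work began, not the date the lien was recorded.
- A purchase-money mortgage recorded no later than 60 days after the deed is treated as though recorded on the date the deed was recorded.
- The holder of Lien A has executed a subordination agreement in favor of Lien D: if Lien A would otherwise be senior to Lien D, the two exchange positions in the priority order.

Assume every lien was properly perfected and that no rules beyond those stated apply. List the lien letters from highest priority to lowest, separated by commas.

Effective dates: A relates back to Feb 21, 2020 (work commenced); E was recorded 82 days after the deed, outside the 60-day window, so it keeps its recording date.
Ordering by effective date: D (Jan 19, 2020), A (Feb 21, 2020), F (Mar 21, 2020), C (Apr 27, 2020), B (Oct 7, 2020), E (Jul 4, 2021).
A already ranks below D; the subordination has no effect.

D, A, F, C, B, E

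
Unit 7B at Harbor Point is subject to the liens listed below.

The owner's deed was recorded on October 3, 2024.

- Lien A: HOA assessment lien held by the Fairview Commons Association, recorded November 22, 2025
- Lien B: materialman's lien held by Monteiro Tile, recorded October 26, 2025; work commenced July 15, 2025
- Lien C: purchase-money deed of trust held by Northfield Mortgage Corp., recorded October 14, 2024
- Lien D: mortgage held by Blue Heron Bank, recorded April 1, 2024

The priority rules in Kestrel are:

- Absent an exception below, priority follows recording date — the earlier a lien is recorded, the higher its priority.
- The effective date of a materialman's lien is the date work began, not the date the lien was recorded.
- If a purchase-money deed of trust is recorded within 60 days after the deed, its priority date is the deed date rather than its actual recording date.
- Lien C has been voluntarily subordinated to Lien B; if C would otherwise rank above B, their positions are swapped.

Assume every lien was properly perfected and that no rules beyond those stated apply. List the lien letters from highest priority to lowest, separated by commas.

Effective dates: B relates back to July 15, 2025 (work commenced); C relates back to the deed date October 3, 2024.
Sorted by effective date: D (April 1, 2024), C (October 3, 2024), B (July 15, 2025), A (November 22, 2025).
Because C would otherwise rank above B, the subordination swaps them.

D, B, C, A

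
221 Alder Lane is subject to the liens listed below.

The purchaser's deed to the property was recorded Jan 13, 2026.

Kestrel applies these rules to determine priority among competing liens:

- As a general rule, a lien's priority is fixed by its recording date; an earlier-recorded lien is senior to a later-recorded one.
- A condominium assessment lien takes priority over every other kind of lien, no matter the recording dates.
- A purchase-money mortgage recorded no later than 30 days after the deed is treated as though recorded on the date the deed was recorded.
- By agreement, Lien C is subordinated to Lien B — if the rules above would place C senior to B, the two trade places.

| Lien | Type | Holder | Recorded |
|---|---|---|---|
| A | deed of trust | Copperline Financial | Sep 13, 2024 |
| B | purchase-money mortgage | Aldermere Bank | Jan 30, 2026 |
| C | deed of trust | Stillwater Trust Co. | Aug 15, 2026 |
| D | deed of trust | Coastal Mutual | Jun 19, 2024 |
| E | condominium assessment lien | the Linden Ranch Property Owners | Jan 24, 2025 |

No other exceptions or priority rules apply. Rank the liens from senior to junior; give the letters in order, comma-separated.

First, effective dates: B's effective date is the deed date, Jan 13, 2026.
E is a condominium assessment lien, so it outranks all other liens regardless of date.
Remaining liens by effective date: D (Jun 19, 2024), A (Sep 13, 2024), B (Jan 13, 2026), C (Aug 15, 2026).
C is already junior to B, so the subordination agreement changes nothing.

E, D, A, B, C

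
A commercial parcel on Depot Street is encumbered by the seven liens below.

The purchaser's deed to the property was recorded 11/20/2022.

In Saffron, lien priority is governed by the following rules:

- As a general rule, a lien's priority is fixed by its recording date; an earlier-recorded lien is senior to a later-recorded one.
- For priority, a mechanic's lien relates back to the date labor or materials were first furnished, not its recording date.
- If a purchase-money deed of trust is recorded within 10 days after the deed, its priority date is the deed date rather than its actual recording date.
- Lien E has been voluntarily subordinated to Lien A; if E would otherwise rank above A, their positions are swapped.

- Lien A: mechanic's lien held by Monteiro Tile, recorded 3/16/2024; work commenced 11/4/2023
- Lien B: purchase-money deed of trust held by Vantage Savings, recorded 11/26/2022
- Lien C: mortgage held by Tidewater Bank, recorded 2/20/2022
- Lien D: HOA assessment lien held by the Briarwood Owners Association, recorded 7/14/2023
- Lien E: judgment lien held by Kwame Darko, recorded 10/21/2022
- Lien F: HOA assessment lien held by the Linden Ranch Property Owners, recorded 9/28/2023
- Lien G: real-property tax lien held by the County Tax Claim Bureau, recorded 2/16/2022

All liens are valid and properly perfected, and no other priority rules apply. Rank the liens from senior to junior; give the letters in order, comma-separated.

Effective dates after the stated exceptions: A's effective date is 11/4/2023, when work began; B's effective date is the deed date, 11/20/2022.
Ordering by effective date: G (2/16/2022), C (2/20/2022), E (10/21/2022), B (11/20/2022), D (7/14/2023), F (9/28/2023), A (11/4/2023).
Because E would otherwise rank above A, the subordination swaps them.

G, C, A, B, D, F, E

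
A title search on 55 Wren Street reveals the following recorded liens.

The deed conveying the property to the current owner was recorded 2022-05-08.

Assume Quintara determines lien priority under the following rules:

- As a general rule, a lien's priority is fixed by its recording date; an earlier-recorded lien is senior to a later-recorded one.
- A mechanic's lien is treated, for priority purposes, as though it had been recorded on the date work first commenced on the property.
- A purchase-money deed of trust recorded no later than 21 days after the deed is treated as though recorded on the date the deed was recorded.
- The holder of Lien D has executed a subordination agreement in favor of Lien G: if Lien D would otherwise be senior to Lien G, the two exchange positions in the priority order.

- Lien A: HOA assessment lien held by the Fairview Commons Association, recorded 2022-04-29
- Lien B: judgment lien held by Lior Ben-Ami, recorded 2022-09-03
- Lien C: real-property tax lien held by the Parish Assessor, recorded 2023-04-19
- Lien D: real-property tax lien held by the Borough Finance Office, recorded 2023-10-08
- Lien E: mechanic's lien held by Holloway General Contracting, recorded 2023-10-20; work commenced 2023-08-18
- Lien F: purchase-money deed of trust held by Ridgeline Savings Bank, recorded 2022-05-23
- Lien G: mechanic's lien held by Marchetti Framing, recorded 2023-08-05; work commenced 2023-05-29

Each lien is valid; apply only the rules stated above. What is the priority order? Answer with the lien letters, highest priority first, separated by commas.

Effective dates after the stated exceptions: E relates back to 2023-08-18 (work commenced); F relates back to the deed date 2022-05-08; G relates back to 2023-05-29 (work commenced).
By effective date, earliest first: A (2022-04-29), F (2022-05-08), B (2022-09-03), C (2023-04-19), G (2023-05-29), E (2023-08-18), D (2023-10-08).
D is already junior to G, so the subordination agreement changes nothing.

A, F, B, C, G, E, D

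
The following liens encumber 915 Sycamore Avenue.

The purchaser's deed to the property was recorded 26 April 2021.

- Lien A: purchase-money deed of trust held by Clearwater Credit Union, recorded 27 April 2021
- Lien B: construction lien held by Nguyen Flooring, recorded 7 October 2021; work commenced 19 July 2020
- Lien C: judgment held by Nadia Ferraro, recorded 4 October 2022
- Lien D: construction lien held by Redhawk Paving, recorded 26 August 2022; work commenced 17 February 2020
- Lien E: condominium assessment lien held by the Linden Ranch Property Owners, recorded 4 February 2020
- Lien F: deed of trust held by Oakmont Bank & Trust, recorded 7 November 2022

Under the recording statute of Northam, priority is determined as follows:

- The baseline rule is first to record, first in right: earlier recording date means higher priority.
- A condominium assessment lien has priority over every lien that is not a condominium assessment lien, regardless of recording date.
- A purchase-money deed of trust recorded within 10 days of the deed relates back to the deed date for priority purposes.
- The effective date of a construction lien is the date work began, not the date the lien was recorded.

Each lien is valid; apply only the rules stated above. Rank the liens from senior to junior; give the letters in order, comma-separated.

Effective dates: A relates back to the deed date 26 April 2021; B's effective date is 19 July 2020, when work began; D relates back to 17 February 2020 (work commenced).
E, as a condominium assessment lien, has superpriority and ranks first.
Remaining liens by effective date: D (17 February 2020), B (19 July 2020), A (26 April 2021), C (4 October 2022), F (7 November 2022).

E, D, B, A, C, F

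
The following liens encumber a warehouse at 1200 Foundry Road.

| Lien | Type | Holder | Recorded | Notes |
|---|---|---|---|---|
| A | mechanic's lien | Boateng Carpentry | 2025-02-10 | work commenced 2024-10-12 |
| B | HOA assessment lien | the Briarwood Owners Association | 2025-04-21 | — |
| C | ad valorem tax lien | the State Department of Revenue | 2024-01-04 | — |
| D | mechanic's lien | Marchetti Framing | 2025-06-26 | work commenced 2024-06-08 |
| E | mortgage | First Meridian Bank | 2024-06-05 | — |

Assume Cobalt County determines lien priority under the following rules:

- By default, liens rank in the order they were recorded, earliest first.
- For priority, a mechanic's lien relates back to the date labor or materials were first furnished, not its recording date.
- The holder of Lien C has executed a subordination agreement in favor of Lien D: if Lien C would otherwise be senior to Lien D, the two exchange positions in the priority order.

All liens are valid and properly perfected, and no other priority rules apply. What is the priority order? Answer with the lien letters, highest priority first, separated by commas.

First, effective dates: A's effective date is 2024-10-12, when work began; D's effective date is 2024-06-08, when work began.
Ordering by effective date: C (2024-01-04), E (2024-06-05), D (2024-06-08), A (2024-10-12), B (2025-04-21).
C is senior to D before the subordination, so the two trade places.

D, E, C, A, B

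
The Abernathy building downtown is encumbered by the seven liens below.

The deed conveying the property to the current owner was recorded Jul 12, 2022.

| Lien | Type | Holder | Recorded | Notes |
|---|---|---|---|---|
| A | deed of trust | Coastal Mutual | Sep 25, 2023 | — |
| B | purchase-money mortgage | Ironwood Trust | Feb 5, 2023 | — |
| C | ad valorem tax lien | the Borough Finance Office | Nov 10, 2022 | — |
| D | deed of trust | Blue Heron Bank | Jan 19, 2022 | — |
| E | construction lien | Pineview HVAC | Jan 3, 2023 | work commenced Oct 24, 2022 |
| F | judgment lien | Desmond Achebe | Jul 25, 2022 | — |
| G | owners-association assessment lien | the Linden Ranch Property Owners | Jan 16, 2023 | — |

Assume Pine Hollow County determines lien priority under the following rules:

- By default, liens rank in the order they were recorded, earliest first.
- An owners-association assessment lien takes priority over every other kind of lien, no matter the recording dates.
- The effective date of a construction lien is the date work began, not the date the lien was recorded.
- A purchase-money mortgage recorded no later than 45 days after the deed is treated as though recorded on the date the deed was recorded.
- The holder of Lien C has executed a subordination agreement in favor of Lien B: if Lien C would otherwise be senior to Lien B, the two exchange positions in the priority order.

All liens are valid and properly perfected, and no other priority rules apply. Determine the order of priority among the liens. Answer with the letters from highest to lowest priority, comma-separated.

G, D, F, E, B, C, A

First, effective dates: B missed the 45-day window (208 days after the deed), so its recording date stands; E relates back to Oct 24, 2022 (work commenced).
G is an owners-association assessment lien and takes priority over every other lien.
Ordering the rest by effective date: D (Jan 19, 2022), F (Jul 25, 2022), E (Oct 24, 2022), C (Nov 10, 2022), B (Feb 5, 2023), A (Sep 25, 2023).
C would otherwise be senior to B, so under the subordination agreement C and B exchange positions.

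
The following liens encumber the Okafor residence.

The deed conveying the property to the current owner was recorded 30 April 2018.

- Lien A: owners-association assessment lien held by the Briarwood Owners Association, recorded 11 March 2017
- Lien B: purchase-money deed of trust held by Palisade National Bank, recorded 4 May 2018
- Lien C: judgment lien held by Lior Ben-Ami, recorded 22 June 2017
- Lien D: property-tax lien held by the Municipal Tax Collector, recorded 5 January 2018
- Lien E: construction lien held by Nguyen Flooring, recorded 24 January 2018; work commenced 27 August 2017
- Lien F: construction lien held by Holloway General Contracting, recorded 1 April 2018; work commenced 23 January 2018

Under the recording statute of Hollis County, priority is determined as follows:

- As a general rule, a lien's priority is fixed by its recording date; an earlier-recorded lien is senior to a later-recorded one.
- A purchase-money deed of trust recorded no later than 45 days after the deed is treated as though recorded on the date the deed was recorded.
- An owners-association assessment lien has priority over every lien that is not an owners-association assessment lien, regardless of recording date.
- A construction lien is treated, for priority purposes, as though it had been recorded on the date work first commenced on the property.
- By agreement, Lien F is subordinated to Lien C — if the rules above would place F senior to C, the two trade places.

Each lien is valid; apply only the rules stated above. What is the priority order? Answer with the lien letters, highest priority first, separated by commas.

A, C, E, D, F, B

Adjusting effective dates: B was recorded within the 45-day window, so its effective date is the deed date 30 April 2018; E is treated as recorded 27 August 2017, the work-commencement date; F is treated as recorded 23 January 2018, the work-commencement date.
A is an owners-association assessment lien and takes priority over every other lien.
Remaining liens by effective date: C (22 June 2017), E (27 August 2017), D (5 January 2018), F (23 January 2018), B (30 April 2018).
F already ranks below C; the subordination has no effect.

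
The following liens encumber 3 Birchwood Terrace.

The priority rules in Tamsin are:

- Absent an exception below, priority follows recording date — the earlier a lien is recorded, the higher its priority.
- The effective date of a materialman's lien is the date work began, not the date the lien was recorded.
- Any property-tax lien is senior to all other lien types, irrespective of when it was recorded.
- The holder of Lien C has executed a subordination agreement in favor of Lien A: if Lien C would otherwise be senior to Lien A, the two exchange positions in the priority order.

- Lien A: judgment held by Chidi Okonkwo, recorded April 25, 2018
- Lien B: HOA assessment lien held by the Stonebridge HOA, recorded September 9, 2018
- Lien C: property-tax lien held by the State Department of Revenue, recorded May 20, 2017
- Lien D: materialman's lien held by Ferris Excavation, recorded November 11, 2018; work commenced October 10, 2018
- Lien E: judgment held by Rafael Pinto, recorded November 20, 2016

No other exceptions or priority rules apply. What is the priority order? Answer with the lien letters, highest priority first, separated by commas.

First, effective dates: D's effective date is October 10, 2018, when work began.
C is a property-tax lien and takes priority over every other lien.
Remaining liens by effective date: E (November 20, 2016), A (April 25, 2018), B (September 9, 2018), D (October 10, 2018).
C would otherwise be senior to A, so under the subordination agreement C and A exchange positions.

A, E, C, B, D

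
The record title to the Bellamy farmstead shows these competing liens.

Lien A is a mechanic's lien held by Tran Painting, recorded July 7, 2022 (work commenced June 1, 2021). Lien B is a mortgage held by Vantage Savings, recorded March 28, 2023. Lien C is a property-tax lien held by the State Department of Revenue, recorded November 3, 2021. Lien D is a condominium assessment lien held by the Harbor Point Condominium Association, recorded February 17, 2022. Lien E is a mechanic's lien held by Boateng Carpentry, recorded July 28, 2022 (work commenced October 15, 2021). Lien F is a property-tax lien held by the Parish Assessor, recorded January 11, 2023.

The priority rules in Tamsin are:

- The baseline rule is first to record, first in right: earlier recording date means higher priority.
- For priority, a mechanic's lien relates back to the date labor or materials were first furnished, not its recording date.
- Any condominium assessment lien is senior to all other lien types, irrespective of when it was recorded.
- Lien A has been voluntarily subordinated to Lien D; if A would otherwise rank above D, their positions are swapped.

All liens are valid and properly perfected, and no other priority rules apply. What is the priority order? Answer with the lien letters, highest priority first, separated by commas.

Effective dates: A is treated as recorded June 1, 2021, the work-commencement date; E is treated as recorded October 15, 2021, the work-commencement date.
D is a condominium assessment lien, so it outranks all other liens regardless of date.
The other liens, earliest effective date first: A (June 1, 2021), E (October 15, 2021), C (November 3, 2021), F (January 11, 2023), B (March 28, 2023).
Since A is not senior to D, the subordination leaves the order unchanged.

D, A, E, C, F, B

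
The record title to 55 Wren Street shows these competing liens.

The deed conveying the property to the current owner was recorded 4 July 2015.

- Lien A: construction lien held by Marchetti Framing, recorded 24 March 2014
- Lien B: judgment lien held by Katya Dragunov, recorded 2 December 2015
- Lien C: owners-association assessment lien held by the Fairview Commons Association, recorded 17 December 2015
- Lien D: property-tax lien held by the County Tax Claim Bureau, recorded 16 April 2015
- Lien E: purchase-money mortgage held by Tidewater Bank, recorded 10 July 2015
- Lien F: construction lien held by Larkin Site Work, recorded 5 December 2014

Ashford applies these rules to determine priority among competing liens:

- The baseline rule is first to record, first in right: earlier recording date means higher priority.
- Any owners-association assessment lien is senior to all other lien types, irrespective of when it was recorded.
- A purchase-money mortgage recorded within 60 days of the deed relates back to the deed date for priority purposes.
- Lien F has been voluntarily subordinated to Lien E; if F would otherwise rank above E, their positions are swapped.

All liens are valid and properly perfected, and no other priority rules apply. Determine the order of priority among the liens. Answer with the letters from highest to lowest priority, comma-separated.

Effective dates after the stated exceptions: E's effective date is the deed date, 4 July 2015.
As an owners-association assessment lien, C is senior to every other lien.
Among the remaining liens, by effective date: A (24 March 2014), F (5 December 2014), D (16 April 2015), E (4 July 2015), B (2 December 2015).
Because F would otherwise rank above E, the subordination swaps them.

C, A, E, D, F, B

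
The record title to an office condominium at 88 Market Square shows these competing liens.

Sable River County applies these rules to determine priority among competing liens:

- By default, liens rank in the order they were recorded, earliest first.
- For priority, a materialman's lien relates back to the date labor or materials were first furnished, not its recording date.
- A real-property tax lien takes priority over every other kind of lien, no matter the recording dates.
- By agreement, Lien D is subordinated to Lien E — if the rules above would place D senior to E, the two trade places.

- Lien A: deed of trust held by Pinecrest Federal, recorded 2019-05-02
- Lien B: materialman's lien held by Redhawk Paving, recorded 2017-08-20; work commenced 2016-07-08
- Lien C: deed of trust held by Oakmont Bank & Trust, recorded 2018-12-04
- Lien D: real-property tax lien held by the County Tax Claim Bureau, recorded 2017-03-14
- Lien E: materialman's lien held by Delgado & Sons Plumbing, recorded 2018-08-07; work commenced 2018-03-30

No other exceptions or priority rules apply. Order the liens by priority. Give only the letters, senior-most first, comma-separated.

Effective dates after the stated exceptions: B's effective date is 2016-07-08, when work began; E's effective date is 2018-03-30, when work began.
D, as a real-property tax lien, has superpriority and ranks first.
The other liens, earliest effective date first: B (2016-07-08), E (2018-03-30), C (2018-12-04), A (2019-05-02).
D would otherwise be senior to E, so under the subordination agreement D and E exchange positions.

E, B, D, C, A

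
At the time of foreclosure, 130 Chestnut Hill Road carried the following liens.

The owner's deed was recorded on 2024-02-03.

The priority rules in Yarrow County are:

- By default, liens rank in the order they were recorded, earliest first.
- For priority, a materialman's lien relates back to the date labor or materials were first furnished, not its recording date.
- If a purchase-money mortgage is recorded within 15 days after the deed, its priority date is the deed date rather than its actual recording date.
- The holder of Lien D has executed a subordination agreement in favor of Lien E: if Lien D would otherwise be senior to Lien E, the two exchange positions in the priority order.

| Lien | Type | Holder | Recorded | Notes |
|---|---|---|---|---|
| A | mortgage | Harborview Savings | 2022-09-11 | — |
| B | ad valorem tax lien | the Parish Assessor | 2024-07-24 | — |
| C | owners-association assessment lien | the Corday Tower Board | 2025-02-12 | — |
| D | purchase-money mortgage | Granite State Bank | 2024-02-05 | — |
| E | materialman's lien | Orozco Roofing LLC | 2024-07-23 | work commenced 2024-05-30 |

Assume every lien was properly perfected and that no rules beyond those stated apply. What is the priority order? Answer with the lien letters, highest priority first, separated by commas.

Effective dates: D's effective date is the deed date, 2024-02-03; E relates back to 2024-05-30 (work commenced).
By effective date, earliest first: A (2022-09-11), D (2024-02-03), E (2024-05-30), B (2024-07-24), C (2025-02-12).
The subordination applies — D was senior to E — so D and E swap.

A, E, D, B, C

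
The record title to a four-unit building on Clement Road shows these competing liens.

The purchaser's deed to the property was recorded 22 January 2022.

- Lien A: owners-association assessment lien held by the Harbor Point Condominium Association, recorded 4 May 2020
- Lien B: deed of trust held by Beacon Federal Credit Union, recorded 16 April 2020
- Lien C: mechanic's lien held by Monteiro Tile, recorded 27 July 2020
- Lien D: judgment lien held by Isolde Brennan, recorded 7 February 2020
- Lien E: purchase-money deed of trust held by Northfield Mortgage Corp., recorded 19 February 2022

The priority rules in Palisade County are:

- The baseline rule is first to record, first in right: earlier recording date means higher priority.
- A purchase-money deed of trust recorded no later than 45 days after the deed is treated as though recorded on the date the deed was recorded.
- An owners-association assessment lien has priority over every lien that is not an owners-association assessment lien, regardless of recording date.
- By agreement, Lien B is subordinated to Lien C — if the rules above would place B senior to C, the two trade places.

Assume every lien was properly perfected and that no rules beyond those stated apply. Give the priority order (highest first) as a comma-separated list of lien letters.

A, D, C, B, E

Adjusting effective dates: E was recorded within the 45-day window, so its effective date is the deed date 22 January 2022.
A is an owners-association assessment lien and takes priority over every other lien.
Ordering the rest by effective date: D (7 February 2020), B (16 April 2020), C (27 July 2020), E (22 January 2022).
B would otherwise be senior to C, so under the subordination agreement B and C exchange positions.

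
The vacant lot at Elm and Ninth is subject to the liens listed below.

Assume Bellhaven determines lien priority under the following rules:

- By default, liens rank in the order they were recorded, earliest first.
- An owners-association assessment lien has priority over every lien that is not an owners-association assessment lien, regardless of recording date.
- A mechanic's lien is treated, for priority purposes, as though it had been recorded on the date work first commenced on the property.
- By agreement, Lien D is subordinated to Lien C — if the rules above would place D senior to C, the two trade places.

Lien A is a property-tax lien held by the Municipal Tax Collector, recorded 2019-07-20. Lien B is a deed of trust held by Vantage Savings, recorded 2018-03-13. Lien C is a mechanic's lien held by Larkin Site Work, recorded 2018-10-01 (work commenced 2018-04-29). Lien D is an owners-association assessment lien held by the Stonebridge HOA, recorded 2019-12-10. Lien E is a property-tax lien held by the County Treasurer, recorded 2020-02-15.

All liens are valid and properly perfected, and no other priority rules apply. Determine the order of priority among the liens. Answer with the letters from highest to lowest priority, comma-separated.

C, B, D, A, E

Adjusting effective dates: C relates back to 2018-04-29 (work commenced).
D, as an owners-association assessment lien, has superpriority and ranks first.
The other liens, earliest effective date first: B (2018-03-13), C (2018-04-29), A (2019-07-20), E (2020-02-15).
Because D would otherwise rank above C, the subordination swaps them.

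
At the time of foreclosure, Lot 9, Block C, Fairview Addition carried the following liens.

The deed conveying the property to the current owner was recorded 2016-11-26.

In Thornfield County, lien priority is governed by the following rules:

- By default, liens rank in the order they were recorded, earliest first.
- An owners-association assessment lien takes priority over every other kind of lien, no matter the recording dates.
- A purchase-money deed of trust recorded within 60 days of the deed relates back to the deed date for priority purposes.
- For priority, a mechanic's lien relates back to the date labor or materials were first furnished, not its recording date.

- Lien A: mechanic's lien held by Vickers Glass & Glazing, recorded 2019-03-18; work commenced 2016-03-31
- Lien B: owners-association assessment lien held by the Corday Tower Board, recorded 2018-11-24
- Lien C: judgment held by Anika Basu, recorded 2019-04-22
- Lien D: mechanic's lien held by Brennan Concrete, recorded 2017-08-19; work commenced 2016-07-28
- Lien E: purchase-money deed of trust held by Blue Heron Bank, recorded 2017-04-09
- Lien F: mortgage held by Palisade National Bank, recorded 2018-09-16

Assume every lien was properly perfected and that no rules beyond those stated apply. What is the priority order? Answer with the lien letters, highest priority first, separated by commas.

First, effective dates: A is treated as recorded 2016-03-31, the work-commencement date; D is treated as recorded 2016-07-28, the work-commencement date; E missed the 60-day window (134 days after the deed), so its recording date stands.
B is an owners-association assessment lien, so it outranks all other liens regardless of date.
Remaining liens by effective date: A (2016-03-31), D (2016-07-28), E (2017-04-09), F (2018-09-16), C (2019-04-22).

B, A, D, E, F, C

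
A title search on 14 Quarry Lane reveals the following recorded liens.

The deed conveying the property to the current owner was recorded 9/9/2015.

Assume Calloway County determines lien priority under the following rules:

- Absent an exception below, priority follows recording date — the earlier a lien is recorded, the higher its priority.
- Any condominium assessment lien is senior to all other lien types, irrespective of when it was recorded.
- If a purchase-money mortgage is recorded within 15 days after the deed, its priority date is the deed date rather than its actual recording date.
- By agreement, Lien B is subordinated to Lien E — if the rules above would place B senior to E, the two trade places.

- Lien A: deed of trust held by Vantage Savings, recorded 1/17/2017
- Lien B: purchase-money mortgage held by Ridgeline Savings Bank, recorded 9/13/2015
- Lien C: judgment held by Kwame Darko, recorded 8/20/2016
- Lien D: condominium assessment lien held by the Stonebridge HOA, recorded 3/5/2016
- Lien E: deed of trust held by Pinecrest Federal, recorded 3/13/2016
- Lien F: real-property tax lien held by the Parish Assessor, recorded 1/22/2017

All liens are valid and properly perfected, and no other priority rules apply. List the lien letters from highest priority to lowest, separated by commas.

D, E, B, C, A, F

Adjusting effective dates: B's effective date is the deed date, 9/9/2015.
D, as a condominium assessment lien, has superpriority and ranks first.
The other liens, earliest effective date first: B (9/9/2015), E (3/13/2016), C (8/20/2016), A (1/17/2017), F (1/22/2017).
The subordination applies — B was senior to E — so B and E swap.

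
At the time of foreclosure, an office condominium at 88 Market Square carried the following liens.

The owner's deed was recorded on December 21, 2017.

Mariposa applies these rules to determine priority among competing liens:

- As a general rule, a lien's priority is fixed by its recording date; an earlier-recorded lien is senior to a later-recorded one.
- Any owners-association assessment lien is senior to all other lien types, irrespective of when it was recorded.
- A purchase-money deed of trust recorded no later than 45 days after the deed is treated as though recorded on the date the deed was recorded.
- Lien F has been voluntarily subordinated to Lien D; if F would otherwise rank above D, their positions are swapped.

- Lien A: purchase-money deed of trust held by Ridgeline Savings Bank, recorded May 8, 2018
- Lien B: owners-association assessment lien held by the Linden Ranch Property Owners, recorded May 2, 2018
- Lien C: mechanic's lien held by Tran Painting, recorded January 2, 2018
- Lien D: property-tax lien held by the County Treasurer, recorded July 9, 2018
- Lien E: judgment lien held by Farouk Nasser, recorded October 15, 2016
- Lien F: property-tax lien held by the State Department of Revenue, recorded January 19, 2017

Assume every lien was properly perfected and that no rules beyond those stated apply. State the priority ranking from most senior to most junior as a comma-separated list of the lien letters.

Effective dates after the stated exceptions: A was recorded 138 days after the deed, outside the 45-day window, so it keeps its recording date.
B is an owners-association assessment lien and takes priority over every other lien.
Ordering the rest by effective date: E (October 15, 2016), F (January 19, 2017), C (January 2, 2018), A (May 8, 2018), D (July 9, 2018).
Because F would otherwise rank above D, the subordination swaps them.

B, E, D, C, A, F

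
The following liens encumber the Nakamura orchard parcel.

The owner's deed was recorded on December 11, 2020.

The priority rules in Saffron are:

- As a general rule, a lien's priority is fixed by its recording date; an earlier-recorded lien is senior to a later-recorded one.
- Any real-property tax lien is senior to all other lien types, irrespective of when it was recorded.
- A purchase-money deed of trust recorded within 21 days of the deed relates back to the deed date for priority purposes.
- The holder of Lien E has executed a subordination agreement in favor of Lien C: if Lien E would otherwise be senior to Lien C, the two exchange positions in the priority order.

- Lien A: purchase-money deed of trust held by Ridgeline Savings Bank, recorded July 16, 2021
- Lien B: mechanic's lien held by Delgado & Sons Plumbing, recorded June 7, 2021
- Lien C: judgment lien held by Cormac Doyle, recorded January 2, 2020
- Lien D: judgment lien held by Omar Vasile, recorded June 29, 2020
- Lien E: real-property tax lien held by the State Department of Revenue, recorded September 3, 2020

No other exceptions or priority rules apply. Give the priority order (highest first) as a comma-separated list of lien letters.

C, E, D, B, A

Effective dates after the stated exceptions: A was recorded 217 days after the deed — beyond 21 days — so no relation-back applies.
E is a real-property tax lien, so it outranks all other liens regardless of date.
Among the remaining liens, by effective date: C (January 2, 2020), D (June 29, 2020), B (June 7, 2021), A (July 16, 2021).
E is senior to C before the subordination, so the two trade places.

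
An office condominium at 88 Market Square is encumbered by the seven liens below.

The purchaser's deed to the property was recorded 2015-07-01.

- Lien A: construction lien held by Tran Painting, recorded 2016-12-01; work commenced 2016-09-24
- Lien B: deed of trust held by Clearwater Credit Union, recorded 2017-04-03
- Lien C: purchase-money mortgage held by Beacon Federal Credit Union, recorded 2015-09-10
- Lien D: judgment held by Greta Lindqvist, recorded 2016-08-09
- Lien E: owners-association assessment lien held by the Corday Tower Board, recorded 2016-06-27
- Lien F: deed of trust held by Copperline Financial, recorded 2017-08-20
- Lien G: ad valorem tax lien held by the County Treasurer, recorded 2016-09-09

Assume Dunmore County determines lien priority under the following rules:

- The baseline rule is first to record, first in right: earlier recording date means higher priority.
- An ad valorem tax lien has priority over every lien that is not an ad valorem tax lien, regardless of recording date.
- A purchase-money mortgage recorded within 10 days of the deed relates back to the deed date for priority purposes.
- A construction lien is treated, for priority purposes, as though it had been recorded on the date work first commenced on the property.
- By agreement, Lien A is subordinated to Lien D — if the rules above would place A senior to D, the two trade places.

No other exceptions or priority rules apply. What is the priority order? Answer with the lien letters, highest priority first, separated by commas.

First, effective dates: A relates back to 2016-09-24 (work commenced); C was recorded 71 days after the deed — beyond 10 days — so no relation-back applies.
As an ad valorem tax lien, G is senior to every other lien.
Remaining liens by effective date: C (2015-09-10), E (2016-06-27), D (2016-08-09), A (2016-09-24), B (2017-04-03), F (2017-08-20).
A already ranks below D; the subordination has no effect.

G, C, E, D, A, B, F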